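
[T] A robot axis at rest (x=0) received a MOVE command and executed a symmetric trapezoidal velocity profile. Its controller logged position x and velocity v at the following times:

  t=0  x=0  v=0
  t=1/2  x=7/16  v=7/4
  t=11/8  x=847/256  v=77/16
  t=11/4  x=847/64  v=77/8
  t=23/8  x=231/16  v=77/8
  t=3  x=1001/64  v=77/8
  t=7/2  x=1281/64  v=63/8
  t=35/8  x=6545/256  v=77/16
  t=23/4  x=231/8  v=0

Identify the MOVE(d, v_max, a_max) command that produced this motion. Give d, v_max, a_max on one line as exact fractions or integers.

d=231/8 v_max=77/8 a_max=7/2

final state: t=23/4, x=231/8, v=0 → d = 231/8
a_max = (7/4−0)/(1/2−0) = 7/2
max v = 77/8 over t∈[11/4,3] → v_max = 77/8
check: 77/8·(11/4+1/4) = 231/8 ✓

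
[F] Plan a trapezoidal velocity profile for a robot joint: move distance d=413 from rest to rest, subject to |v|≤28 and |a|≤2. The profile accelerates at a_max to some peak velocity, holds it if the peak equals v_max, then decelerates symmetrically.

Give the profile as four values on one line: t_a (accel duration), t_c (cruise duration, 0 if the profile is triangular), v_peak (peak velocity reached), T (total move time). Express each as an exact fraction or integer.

t_a=14 t_c=3/4 v_peak=28 T=115/4

(v_max)²/a_max = 28²/2 = 392
413 ≥ 392 so v_max reached
t_a = 28/2 = 14; v_peak = 28
d_cruise = 413 − 392 = 21; t_c = 21/28 = 3/4
T = 2·14 + 3/4 = 115/4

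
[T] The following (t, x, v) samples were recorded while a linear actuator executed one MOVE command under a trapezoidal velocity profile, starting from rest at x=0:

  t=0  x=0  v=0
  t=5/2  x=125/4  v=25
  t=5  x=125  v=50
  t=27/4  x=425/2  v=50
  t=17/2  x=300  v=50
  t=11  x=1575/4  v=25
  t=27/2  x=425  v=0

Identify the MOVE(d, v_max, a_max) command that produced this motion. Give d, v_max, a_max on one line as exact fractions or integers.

d=425 v_max=50 a_max=10

final state: t=27/2, x=425, v=0 → d = 425
a_max = (25−0)/(5/2−0) = 10
max v = 50 over t∈[5,17/2] → v_max = 50
check: 50·(5+7/2) = 425 ✓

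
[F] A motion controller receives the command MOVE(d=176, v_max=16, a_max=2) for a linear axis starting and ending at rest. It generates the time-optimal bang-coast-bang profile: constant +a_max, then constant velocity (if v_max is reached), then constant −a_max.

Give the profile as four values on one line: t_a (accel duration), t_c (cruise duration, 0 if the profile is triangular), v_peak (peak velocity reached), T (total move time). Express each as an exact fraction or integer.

t_a=8 t_c=3 v_peak=16 T=19

vₘ²/aₘ = 16²/2 = 128
176 ≥ 128 so v_max reached
t_a = 16/2 = 8; v_peak = 16
d_cruise = 176 − 128 = 48; t_c = 48/16 = 3
T = 2·8 + 3 = 19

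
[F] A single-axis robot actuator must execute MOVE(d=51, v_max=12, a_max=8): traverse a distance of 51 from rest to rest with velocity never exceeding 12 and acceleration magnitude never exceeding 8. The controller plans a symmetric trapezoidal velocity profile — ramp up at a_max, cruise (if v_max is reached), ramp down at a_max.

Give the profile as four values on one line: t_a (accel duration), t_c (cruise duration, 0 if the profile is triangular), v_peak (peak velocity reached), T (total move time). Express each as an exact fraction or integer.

t_a=3/2 t_c=11/4 v_peak=12 T=23/4

v_max²/a_max = 12²/8 = 18
51 ≥ 18 → trapezoidal
t_a = 12/8 = 3/2; v_peak = 12
d_cruise = 51 − 18 = 33; t_c = 33/12 = 11/4
T = 2·3/2 + 11/4 = 23/4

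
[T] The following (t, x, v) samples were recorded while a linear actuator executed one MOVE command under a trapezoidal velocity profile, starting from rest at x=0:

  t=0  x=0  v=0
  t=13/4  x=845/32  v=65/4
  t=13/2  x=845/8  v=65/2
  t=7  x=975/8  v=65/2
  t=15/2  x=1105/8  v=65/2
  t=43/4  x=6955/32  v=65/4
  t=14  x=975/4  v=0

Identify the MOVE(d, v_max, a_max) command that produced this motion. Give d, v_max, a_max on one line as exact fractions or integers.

d=975/4 v_max=65/2 a_max=5

final state: t=14, x=975/4, v=0 → d = 975/4
a_max = (65/4−0)/(13/4−0) = 5
max v = 65/2 over t∈[13/2,15/2] → v_max = 65/2
check: 65/2·(13/2+1) = 975/4 ✓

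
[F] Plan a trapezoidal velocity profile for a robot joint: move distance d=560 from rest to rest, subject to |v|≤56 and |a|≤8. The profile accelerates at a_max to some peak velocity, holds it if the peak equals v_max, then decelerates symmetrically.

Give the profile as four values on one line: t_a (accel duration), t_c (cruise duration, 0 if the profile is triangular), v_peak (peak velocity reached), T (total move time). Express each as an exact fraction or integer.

vₘ²/aₘ = 56²/8 = 392
560 ≥ 392 so v_max reached
t_a = 56/8 = 7; v_peak = 56
d_cruise = 560 − 392 = 168; t_c = 168/56 = 3
T = 2·7 + 3 = 17

t_a=7 t_c=3 v_peak=56 T=17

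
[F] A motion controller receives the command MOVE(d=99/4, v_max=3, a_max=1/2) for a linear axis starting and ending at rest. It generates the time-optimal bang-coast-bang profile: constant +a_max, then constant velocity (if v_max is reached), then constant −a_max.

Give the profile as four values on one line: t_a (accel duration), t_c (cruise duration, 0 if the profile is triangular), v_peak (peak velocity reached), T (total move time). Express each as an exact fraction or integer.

t_a=6 t_c=9/4 v_peak=3 T=57/4

vₘ²/aₘ = 3²/(1/2) = 18
99/4 ≥ 18 → trapezoidal
t_a = 3/(1/2) = 6; v_peak = 3
d_cruise = 99/4 − 18 = 27/4; t_c = (27/4)/3 = 9/4
T = 2·6 + 9/4 = 57/4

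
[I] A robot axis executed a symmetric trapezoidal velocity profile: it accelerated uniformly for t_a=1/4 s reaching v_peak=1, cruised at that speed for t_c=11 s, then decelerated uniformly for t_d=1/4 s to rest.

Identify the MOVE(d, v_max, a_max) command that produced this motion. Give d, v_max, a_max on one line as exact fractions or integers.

a_max = 1/(1/4) = 4
d_a = ½·1·1/4 = 1/8; d_c = 1·11 = 11
d = 2·1/8 + 11 = 45/4
t_c = 11 > 0 so v_max = 1

d=45/4 v_max=1 a_max=4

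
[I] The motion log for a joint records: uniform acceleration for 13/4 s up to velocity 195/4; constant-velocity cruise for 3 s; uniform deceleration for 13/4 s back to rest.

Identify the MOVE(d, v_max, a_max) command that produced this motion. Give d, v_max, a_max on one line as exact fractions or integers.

d=4875/16 v_max=195/4 a_max=15

a_max = (195/4)/(13/4) = 15
d_a = ½·195/4·13/4 = 2535/32; d_c = 195/4·3 = 585/4
d = 2·2535/32 + 585/4 = 4875/16
t_c = 3 > 0 so v_max = 195/4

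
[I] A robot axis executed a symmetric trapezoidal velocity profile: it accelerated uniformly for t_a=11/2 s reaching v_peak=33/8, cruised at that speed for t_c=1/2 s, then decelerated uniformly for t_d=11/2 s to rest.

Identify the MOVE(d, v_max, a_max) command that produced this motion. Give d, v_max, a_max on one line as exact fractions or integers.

d=99/4 v_max=33/8 a_max=3/4

a_max = (33/8)/(11/2) = 3/4
d_a = ½·33/8·11/2 = 363/32; d_c = 33/8·1/2 = 33/16
d = 2·363/32 + 33/16 = 99/4
t_c = 1/2 > 0 ⇒ limit active, v_max = 33/8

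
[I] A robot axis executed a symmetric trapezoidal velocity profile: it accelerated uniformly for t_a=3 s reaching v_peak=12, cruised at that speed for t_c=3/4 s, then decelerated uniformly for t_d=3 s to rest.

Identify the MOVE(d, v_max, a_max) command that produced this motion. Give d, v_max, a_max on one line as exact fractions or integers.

d=45 v_max=12 a_max=4

a_max = 12/3 = 4
d_a = ½·12·3 = 18; d_c = 12·3/4 = 9
d = 2·18 + 9 = 45
t_c = 3/4 > 0 so v_max = 12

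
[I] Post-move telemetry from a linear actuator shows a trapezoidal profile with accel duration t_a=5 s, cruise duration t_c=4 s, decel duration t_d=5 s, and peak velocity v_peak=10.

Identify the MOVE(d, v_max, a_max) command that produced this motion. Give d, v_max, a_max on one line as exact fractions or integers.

a_max = 10/5 = 2
d_a = ½·10·5 = 25; d_c = 10·4 = 40
d = 2·25 + 40 = 90
t_c = 4 > 0 so v_max = 10

d=90 v_max=10 a_max=2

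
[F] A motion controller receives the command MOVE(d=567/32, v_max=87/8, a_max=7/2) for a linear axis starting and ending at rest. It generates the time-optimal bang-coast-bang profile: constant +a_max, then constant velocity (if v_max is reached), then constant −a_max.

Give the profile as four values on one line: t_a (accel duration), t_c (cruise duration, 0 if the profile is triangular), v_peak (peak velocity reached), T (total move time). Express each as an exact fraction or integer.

v_max²/a_max = (87/8)²/(7/2) = 7569/224
567/32 < 7569/224 ⇒ no cruise
v_peak = √(567/32·7/2) = √(3969/64) = 63/8
t_a = (63/8)/(7/2) = 9/4; t_c = 0
T = 2·9/4 = 9/2

t_a=9/4 t_c=0 v_peak=63/8 T=9/2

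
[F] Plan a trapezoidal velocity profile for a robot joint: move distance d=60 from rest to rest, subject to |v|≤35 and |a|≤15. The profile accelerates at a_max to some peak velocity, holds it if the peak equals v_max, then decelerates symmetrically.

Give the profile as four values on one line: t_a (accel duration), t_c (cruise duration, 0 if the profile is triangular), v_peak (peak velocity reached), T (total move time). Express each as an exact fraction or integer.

v_max²/a_max = 35²/15 = 245/3
60 < 245/3 ⇒ no cruise
v_peak = √(60·15) = √900 = 30
t_a = 30/15 = 2; t_c = 0
T = 2·2 = 4

t_a=2 t_c=0 v_peak=30 T=4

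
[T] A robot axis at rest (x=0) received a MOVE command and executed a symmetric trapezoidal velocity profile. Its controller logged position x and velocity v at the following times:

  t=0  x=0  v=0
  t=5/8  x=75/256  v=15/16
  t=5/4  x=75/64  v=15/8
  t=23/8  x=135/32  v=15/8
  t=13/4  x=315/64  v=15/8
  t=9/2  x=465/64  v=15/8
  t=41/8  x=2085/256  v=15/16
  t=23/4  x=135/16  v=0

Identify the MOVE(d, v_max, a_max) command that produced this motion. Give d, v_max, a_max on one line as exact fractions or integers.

d=135/16 v_max=15/8 a_max=3/2

final state: t=23/4, x=135/16, v=0 → d = 135/16
a_max = (15/16−0)/(5/8−0) = 3/2
max v = 15/8 over t∈[5/4,9/2] → v_max = 15/8
check: 15/8·(5/4+13/4) = 135/16 ✓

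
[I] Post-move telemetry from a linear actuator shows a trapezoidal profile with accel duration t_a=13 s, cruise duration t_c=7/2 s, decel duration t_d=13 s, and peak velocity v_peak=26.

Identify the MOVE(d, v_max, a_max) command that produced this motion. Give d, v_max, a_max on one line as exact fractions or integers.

a_max = 26/13 = 2
d_a = ½·26·13 = 169; d_c = 26·7/2 = 91
d = 2·169 + 91 = 429
t_c = 7/2 > 0 → v_max = v_peak = 26

d=429 v_max=26 a_max=2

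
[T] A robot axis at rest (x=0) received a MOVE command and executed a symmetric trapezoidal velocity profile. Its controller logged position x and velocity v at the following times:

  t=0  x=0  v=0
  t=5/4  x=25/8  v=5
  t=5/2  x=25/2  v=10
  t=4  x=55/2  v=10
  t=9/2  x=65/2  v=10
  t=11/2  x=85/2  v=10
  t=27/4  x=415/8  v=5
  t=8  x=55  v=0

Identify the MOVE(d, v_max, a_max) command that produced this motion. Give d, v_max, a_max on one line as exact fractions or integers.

d=55 v_max=10 a_max=4

final state: t=8, x=55, v=0 → d = 55
a_max = (5−0)/(5/4−0) = 4
max v = 10 over t∈[5/2,11/2] → v_max = 10
check: 10·(5/2+3) = 55 ✓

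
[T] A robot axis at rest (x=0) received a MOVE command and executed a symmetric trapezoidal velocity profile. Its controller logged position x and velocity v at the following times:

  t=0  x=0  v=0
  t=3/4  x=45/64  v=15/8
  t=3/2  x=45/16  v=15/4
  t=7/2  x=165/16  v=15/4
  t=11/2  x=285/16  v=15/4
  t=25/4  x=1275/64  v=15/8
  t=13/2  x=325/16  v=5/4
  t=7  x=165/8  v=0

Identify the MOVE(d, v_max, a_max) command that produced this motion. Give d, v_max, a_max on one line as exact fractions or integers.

d=165/8 v_max=15/4 a_max=5/2

final state: t=7, x=165/8, v=0 → d = 165/8
a_max = (15/8−0)/(3/4−0) = 5/2
max v = 15/4 over t∈[3/2,11/2] → v_max = 15/4
check: 15/4·(3/2+4) = 165/8 ✓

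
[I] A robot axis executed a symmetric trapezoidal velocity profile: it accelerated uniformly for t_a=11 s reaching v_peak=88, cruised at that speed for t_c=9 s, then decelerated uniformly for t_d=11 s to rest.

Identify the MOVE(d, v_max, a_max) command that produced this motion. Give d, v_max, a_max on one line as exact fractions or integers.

a_max = 88/11 = 8
d_a = ½·88·11 = 484; d_c = 88·9 = 792
d = 2·484 + 792 = 1760
t_c = 9 > 0 so v_max = 88

d=1760 v_max=88 a_max=8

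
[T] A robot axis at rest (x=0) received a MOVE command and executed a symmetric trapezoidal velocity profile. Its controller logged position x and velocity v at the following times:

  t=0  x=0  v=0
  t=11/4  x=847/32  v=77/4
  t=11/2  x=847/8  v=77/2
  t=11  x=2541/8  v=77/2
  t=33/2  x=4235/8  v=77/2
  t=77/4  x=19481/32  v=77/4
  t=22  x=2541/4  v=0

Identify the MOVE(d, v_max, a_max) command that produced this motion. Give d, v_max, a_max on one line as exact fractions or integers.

d=2541/4 v_max=77/2 a_max=7

final state: t=22, x=2541/4, v=0 → d = 2541/4
a_max = (77/4−0)/(11/4−0) = 7
max v = 77/2 over t∈[11/2,33/2] → v_max = 77/2
check: 77/2·(11/2+11) = 2541/4 ✓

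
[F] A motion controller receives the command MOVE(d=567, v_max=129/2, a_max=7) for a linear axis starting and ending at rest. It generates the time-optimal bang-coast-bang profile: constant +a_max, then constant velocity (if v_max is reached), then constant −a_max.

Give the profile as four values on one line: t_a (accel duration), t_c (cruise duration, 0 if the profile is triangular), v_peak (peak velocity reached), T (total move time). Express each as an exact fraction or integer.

(v_max)²/a_max = (129/2)²/7 = 16641/28
567 < 16641/28 → triangular
v_peak = √(567·7) = √3969 = 63
t_a = 63/7 = 9; t_c = 0
T = 2·9 = 18

t_a=9 t_c=0 v_peak=63 T=18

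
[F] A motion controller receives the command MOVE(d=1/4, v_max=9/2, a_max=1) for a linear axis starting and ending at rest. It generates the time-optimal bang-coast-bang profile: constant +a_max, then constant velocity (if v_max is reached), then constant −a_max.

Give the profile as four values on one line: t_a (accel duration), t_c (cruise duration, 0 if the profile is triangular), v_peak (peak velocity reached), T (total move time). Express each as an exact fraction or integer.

v_max²/a_max = (9/2)²/1 = 81/4
1/4 < 81/4 ⇒ no cruise
v_peak = √(1/4·1) = √(1/4) = 1/2
t_a = (1/2)/1 = 1/2; t_c = 0
T = 2·1/2 = 1

t_a=1/2 t_c=0 v_peak=1/2 T=1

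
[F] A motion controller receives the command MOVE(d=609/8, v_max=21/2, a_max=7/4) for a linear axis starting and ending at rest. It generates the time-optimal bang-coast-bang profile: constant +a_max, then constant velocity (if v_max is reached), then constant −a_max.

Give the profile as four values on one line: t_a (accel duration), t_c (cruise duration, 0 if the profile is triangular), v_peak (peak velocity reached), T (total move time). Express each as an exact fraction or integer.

v_max²/a_max = (21/2)²/(7/4) = 63
609/8 ≥ 63 → trapezoidal
t_a = (21/2)/(7/4) = 6; v_peak = 21/2
d_cruise = 609/8 − 63 = 105/8; t_c = (105/8)/(21/2) = 5/4
T = 2·6 + 5/4 = 53/4

t_a=6 t_c=5/4 v_peak=21/2 T=53/4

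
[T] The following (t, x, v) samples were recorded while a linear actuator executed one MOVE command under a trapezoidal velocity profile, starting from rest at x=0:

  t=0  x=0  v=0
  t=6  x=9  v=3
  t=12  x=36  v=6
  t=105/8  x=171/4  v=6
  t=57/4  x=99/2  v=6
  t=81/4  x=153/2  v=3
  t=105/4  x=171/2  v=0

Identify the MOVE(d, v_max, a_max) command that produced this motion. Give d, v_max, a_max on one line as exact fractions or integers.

d=171/2 v_max=6 a_max=1/2

final state: t=105/4, x=171/2, v=0 → d = 171/2
a_max = (3−0)/(6−0) = 1/2
max v = 6 over t∈[12,57/4] → v_max = 6
check: 6·(12+9/4) = 171/2 ✓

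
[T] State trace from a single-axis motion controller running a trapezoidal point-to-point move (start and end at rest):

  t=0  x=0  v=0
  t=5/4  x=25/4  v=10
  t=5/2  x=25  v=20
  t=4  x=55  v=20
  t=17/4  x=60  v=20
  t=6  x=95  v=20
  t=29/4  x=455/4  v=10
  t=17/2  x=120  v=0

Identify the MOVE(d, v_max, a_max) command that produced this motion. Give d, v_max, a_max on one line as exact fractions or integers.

final state: t=17/2, x=120, v=0 → d = 120
a_max = (10−0)/(5/4−0) = 8
max v = 20 over t∈[5/2,6] → v_max = 20
check: 20·(5/2+7/2) = 120 ✓

d=120 v_max=20 a_max=8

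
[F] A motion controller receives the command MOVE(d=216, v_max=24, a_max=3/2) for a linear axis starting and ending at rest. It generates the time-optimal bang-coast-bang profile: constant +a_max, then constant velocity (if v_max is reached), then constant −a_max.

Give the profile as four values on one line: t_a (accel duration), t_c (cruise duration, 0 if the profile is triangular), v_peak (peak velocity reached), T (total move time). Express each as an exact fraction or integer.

t_a=12 t_c=0 v_peak=18 T=24

vₘ²/aₘ = 24²/(3/2) = 384
216 < 384 ⇒ no cruise
v_peak = √(216·3/2) = √324 = 18
t_a = 18/(3/2) = 12; t_c = 0
T = 2·12 = 24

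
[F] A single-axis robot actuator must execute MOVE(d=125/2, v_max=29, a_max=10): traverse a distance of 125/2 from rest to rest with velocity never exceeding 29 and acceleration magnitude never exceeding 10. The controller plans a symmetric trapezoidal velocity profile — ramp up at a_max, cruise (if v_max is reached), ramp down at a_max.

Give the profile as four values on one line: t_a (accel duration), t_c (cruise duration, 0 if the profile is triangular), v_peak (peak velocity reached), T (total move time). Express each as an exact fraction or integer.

t_a=5/2 t_c=0 v_peak=25 T=5

vₘ²/aₘ = 29²/10 = 841/10
125/2 < 841/10 so t_c = 0
v_peak = √(125/2·10) = √625 = 25
t_a = 25/10 = 5/2; t_c = 0
T = 2·5/2 = 5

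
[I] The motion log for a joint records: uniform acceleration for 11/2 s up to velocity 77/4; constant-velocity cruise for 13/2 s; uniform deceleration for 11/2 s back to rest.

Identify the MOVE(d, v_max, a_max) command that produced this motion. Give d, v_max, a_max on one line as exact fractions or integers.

a_max = (77/4)/(11/2) = 7/2
d_a = ½·77/4·11/2 = 847/16; d_c = 77/4·13/2 = 1001/8
d = 2·847/16 + 1001/8 = 231
t_c = 13/2 > 0 → v_max = v_peak = 77/4

d=231 v_max=77/4 a_max=7/2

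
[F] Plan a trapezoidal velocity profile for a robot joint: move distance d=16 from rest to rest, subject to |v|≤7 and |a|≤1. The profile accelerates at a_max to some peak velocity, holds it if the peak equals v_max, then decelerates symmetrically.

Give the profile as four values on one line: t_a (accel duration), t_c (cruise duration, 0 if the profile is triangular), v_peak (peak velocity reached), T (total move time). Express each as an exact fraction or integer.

t_a=4 t_c=0 v_peak=4 T=8

v_max²/a_max = 7²/1 = 49
16 < 49 so t_c = 0
v_peak = √(16·1) = √16 = 4
t_a = 4/1 = 4; t_c = 0
T = 2·4 = 8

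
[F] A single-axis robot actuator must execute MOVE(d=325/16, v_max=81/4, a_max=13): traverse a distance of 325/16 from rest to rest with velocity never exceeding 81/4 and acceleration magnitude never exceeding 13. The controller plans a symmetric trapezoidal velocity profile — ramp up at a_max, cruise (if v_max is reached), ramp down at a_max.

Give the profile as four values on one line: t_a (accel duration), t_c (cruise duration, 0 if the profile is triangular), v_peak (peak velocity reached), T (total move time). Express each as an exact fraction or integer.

t_a=5/4 t_c=0 v_peak=65/4 T=5/2

(v_max)²/a_max = (81/4)²/13 = 6561/208
325/16 < 6561/208 so t_c = 0
v_peak = √(325/16·13) = √(4225/16) = 65/4
t_a = (65/4)/13 = 5/4; t_c = 0
T = 2·5/4 = 5/2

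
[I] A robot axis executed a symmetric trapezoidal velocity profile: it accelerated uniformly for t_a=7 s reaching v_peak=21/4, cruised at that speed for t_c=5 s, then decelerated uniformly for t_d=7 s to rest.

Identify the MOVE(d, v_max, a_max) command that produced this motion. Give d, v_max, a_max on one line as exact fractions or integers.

a_max = (21/4)/7 = 3/4
d_a = ½·21/4·7 = 147/8; d_c = 21/4·5 = 105/4
d = 2·147/8 + 105/4 = 63
t_c = 5 > 0 ⇒ limit active, v_max = 21/4

d=63 v_max=21/4 a_max=3/4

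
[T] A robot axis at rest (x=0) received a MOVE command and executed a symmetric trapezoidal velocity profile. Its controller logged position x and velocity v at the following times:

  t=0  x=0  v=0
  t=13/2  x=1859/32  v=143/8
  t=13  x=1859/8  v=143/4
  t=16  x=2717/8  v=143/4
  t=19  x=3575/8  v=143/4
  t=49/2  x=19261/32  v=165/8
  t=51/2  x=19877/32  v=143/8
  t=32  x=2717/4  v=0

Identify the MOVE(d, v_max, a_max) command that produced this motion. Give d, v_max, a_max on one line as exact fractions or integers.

d=2717/4 v_max=143/4 a_max=11/4

final state: t=32, x=2717/4, v=0 → d = 2717/4
a_max = (143/8−0)/(13/2−0) = 11/4
max v = 143/4 over t∈[13,19] → v_max = 143/4
check: 143/4·(13+6) = 2717/4 ✓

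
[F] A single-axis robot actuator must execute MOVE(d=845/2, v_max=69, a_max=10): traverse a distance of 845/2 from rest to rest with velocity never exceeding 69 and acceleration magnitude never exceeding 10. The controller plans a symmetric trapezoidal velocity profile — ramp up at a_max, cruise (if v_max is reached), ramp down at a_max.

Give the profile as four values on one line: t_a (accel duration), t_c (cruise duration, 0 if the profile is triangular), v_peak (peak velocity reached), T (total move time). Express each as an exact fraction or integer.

v_max²/a_max = 69²/10 = 4761/10
845/2 < 4761/10 → triangular
v_peak = √(845/2·10) = √4225 = 65
t_a = 65/10 = 13/2; t_c = 0
T = 2·13/2 = 13

t_a=13/2 t_c=0 v_peak=65 T=13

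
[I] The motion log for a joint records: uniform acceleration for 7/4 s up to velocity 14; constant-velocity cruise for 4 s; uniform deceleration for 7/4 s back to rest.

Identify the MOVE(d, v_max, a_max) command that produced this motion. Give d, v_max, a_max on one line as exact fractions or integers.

d=161/2 v_max=14 a_max=8

a_max = 14/(7/4) = 8
d_a = ½·14·7/4 = 49/4; d_c = 14·4 = 56
d = 2·49/4 + 56 = 161/2
t_c = 4 > 0 → v_max = v_peak = 14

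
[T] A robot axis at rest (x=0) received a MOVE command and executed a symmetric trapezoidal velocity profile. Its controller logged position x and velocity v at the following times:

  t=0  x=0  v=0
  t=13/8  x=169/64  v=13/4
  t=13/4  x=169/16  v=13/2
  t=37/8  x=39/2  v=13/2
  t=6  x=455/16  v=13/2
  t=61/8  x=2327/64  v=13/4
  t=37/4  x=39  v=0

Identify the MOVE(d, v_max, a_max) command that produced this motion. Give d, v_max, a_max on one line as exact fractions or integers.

final state: t=37/4, x=39, v=0 → d = 39
a_max = (13/4−0)/(13/8−0) = 2
max v = 13/2 over t∈[13/4,6] → v_max = 13/2
check: 13/2·(13/4+11/4) = 39 ✓

d=39 v_max=13/2 a_max=2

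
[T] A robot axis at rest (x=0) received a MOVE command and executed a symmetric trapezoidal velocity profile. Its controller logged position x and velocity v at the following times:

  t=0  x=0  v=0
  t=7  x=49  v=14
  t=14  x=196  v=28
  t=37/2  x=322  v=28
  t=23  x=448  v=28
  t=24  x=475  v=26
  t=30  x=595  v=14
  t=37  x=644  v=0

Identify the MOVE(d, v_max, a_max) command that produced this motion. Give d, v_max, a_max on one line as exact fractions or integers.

d=644 v_max=28 a_max=2

final state: t=37, x=644, v=0 → d = 644
a_max = (14−0)/(7−0) = 2
max v = 28 over t∈[14,23] → v_max = 28
check: 28·(14+9) = 644 ✓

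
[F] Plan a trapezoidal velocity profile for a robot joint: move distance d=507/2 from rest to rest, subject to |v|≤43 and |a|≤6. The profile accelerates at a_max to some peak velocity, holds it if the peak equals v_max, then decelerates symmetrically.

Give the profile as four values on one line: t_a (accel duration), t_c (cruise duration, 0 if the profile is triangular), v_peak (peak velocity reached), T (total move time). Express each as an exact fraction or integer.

t_a=13/2 t_c=0 v_peak=39 T=13

(v_max)²/a_max = 43²/6 = 1849/6
507/2 < 1849/6 → triangular
v_peak = √(507/2·6) = √1521 = 39
t_a = 39/6 = 13/2; t_c = 0
T = 2·13/2 = 13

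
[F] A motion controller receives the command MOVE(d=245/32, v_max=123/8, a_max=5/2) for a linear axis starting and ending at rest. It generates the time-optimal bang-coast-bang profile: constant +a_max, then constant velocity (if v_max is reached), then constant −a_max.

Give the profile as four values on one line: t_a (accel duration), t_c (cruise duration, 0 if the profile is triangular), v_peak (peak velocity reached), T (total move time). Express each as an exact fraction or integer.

t_a=7/4 t_c=0 v_peak=35/8 T=7/2

(v_max)²/a_max = (123/8)²/(5/2) = 15129/160
245/32 < 15129/160 ⇒ no cruise
v_peak = √(245/32·5/2) = √(1225/64) = 35/8
t_a = (35/8)/(5/2) = 7/4; t_c = 0
T = 2·7/4 = 7/2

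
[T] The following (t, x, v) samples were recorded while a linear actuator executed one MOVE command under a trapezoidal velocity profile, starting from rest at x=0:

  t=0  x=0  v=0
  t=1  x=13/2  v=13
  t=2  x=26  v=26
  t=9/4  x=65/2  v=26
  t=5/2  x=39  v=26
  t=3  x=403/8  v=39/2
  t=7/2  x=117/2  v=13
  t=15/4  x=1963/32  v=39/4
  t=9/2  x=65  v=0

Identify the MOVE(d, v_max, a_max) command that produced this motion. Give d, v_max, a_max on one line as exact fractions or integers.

d=65 v_max=26 a_max=13

final state: t=9/2, x=65, v=0 → d = 65
a_max = (13−0)/(1−0) = 13
max v = 26 over t∈[2,5/2] → v_max = 26
check: 26·(2+1/2) = 65 ✓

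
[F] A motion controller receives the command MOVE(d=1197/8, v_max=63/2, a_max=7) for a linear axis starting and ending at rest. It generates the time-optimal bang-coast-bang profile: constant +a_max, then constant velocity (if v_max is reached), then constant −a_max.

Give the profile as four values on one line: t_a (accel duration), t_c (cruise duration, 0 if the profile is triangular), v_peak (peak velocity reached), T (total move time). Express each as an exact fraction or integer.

t_a=9/2 t_c=1/4 v_peak=63/2 T=37/4

(v_max)²/a_max = (63/2)²/7 = 567/4
1197/8 ≥ 567/4 → trapezoidal
t_a = (63/2)/7 = 9/2; v_peak = 63/2
d_cruise = 1197/8 − 567/4 = 63/8; t_c = (63/8)/(63/2) = 1/4
T = 2·9/2 + 1/4 = 37/4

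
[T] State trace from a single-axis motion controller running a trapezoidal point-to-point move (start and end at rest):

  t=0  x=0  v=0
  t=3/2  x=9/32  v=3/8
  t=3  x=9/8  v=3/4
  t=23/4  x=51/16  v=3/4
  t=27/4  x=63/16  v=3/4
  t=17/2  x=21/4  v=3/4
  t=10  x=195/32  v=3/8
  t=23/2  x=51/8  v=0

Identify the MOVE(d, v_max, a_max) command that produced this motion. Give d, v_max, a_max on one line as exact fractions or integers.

d=51/8 v_max=3/4 a_max=1/4

final state: t=23/2, x=51/8, v=0 → d = 51/8
a_max = (3/8−0)/(3/2−0) = 1/4
max v = 3/4 over t∈[3,17/2] → v_max = 3/4
check: 3/4·(3+11/2) = 51/8 ✓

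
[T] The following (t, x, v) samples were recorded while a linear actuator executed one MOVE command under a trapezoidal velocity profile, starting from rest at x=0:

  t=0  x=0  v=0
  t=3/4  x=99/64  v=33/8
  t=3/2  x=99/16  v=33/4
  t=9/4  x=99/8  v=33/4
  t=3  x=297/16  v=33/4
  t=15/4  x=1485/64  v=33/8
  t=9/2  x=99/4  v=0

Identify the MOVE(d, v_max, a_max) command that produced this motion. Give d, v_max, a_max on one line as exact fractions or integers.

d=99/4 v_max=33/4 a_max=11/2

final state: t=9/2, x=99/4, v=0 → d = 99/4
a_max = (33/8−0)/(3/4−0) = 11/2
max v = 33/4 over t∈[3/2,3] → v_max = 33/4
check: 33/4·(3/2+3/2) = 99/4 ✓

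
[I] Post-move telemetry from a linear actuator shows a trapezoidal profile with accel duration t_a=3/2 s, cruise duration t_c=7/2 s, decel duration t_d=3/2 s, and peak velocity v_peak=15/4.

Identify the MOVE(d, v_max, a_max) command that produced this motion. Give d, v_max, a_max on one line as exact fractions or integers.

d=75/4 v_max=15/4 a_max=5/2

a_max = (15/4)/(3/2) = 5/2
d_a = ½·15/4·3/2 = 45/16; d_c = 15/4·7/2 = 105/8
d = 2·45/16 + 105/8 = 75/4
t_c = 7/2 > 0 so v_max = 15/4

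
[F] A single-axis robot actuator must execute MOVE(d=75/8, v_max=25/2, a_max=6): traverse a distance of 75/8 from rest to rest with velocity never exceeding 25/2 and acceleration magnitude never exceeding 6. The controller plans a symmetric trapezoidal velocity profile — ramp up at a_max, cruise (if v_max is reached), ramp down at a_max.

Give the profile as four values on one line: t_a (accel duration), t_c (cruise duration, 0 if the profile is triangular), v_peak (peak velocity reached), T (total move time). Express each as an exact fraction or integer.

vₘ²/aₘ = (25/2)²/6 = 625/24
75/8 < 625/24 so t_c = 0
v_peak = √(75/8·6) = √(225/4) = 15/2
t_a = (15/2)/6 = 5/4; t_c = 0
T = 2·5/4 = 5/2

t_a=5/4 t_c=0 v_peak=15/2 T=5/2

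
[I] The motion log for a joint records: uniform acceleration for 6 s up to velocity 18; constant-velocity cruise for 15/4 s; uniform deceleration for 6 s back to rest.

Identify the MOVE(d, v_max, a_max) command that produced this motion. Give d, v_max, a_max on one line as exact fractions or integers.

d=351/2 v_max=18 a_max=3

a_max = 18/6 = 3
d_a = ½·18·6 = 54; d_c = 18·15/4 = 135/2
d = 2·54 + 135/2 = 351/2
t_c = 15/4 > 0 so v_max = 18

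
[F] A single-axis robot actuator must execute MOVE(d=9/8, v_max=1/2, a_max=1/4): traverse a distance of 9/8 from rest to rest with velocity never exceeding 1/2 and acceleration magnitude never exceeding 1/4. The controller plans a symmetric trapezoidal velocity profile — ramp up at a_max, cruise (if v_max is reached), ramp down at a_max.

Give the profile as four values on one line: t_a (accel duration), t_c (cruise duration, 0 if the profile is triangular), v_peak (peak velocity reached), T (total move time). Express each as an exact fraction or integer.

t_a=2 t_c=1/4 v_peak=1/2 T=17/4

vₘ²/aₘ = (1/2)²/(1/4) = 1
9/8 ≥ 1 ⇒ cruise phase
t_a = (1/2)/(1/4) = 2; v_peak = 1/2
d_cruise = 9/8 − 1 = 1/8; t_c = (1/8)/(1/2) = 1/4
T = 2·2 + 1/4 = 17/4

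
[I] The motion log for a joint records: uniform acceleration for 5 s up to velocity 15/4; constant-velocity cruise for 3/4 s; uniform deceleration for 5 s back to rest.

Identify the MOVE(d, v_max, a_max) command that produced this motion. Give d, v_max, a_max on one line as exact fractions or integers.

a_max = (15/4)/5 = 3/4
d_a = ½·15/4·5 = 75/8; d_c = 15/4·3/4 = 45/16
d = 2·75/8 + 45/16 = 345/16
t_c = 3/4 > 0 → v_max = v_peak = 15/4

d=345/16 v_max=15/4 a_max=3/4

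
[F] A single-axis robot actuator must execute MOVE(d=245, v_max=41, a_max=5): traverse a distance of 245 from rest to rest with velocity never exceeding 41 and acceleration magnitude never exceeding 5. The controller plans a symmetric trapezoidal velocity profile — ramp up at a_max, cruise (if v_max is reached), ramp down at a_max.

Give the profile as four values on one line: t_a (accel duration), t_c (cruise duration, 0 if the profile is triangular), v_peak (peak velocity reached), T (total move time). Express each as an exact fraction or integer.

v_max²/a_max = 41²/5 = 1681/5
245 < 1681/5 → triangular
v_peak = √(245·5) = √1225 = 35
t_a = 35/5 = 7; t_c = 0
T = 2·7 = 14

t_a=7 t_c=0 v_peak=35 T=14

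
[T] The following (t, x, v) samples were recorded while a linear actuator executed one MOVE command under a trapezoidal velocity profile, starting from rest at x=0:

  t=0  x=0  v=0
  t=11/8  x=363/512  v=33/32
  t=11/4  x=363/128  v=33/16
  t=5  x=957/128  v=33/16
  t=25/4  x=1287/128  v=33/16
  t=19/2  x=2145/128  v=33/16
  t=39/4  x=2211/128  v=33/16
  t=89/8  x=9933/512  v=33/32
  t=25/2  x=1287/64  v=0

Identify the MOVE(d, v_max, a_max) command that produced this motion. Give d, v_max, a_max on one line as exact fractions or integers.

final state: t=25/2, x=1287/64, v=0 → d = 1287/64
a_max = (33/32−0)/(11/8−0) = 3/4
max v = 33/16 over t∈[11/4,39/4] → v_max = 33/16
check: 33/16·(11/4+7) = 1287/64 ✓

d=1287/64 v_max=33/16 a_max=3/4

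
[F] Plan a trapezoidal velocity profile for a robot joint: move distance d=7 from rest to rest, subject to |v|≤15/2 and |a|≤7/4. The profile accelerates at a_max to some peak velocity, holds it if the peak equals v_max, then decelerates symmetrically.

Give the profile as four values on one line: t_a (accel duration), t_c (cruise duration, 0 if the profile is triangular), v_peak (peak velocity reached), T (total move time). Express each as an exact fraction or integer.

t_a=2 t_c=0 v_peak=7/2 T=4

(v_max)²/a_max = (15/2)²/(7/4) = 225/7
7 < 225/7 → triangular
v_peak = √(7·7/4) = √(49/4) = 7/2
t_a = (7/2)/(7/4) = 2; t_c = 0
T = 2·2 = 4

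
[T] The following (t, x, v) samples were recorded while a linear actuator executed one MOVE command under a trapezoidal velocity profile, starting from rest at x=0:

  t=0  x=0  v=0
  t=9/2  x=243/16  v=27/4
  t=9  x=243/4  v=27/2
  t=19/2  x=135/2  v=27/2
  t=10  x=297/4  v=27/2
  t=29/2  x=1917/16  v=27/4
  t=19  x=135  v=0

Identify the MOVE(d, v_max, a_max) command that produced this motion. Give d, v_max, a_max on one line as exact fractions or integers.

d=135 v_max=27/2 a_max=3/2

final state: t=19, x=135, v=0 → d = 135
a_max = (27/4−0)/(9/2−0) = 3/2
max v = 27/2 over t∈[9,10] → v_max = 27/2
check: 27/2·(9+1) = 135 ✓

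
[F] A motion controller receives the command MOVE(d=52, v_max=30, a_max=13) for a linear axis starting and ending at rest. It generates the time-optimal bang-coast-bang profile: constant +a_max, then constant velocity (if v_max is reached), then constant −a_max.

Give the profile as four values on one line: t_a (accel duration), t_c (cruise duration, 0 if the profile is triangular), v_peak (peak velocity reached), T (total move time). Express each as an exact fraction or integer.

vₘ²/aₘ = 30²/13 = 900/13
52 < 900/13 ⇒ no cruise
v_peak = √(52·13) = √676 = 26
t_a = 26/13 = 2; t_c = 0
T = 2·2 = 4

t_a=2 t_c=0 v_peak=26 T=4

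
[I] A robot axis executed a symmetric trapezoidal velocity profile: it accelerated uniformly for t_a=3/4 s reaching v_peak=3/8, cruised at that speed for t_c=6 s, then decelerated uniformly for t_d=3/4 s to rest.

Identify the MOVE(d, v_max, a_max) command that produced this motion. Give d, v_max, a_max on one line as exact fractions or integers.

d=81/32 v_max=3/8 a_max=1/2

a_max = (3/8)/(3/4) = 1/2
d_a = ½·3/8·3/4 = 9/64; d_c = 3/8·6 = 9/4
d = 2·9/64 + 9/4 = 81/32
t_c = 6 > 0 ⇒ limit active, v_max = 3/8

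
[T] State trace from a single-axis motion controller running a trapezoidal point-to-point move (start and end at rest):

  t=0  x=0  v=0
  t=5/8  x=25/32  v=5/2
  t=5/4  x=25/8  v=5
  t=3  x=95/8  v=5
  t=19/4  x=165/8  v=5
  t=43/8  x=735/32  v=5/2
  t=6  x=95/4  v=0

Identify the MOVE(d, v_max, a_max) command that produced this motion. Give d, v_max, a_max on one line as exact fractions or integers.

d=95/4 v_max=5 a_max=4

final state: t=6, x=95/4, v=0 → d = 95/4
a_max = (5/2−0)/(5/8−0) = 4
max v = 5 over t∈[5/4,19/4] → v_max = 5
check: 5·(5/4+7/2) = 95/4 ✓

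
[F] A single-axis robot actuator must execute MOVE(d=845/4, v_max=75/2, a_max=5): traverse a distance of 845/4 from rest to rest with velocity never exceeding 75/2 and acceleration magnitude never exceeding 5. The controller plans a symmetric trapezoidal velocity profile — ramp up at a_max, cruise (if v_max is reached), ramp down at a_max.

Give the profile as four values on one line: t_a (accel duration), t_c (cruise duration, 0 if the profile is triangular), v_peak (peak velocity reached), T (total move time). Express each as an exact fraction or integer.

t_a=13/2 t_c=0 v_peak=65/2 T=13

(v_max)²/a_max = (75/2)²/5 = 1125/4
845/4 < 1125/4 → triangular
v_peak = √(845/4·5) = √(4225/4) = 65/2
t_a = (65/2)/5 = 13/2; t_c = 0
T = 2·13/2 = 13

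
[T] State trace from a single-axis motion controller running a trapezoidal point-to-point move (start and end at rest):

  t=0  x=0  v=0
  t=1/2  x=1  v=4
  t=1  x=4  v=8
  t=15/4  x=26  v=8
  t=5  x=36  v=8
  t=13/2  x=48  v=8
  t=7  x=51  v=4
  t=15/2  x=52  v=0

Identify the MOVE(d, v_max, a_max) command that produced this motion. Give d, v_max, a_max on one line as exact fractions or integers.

d=52 v_max=8 a_max=8

final state: t=15/2, x=52, v=0 → d = 52
a_max = (4−0)/(1/2−0) = 8
max v = 8 over t∈[1,13/2] → v_max = 8
check: 8·(1+11/2) = 52 ✓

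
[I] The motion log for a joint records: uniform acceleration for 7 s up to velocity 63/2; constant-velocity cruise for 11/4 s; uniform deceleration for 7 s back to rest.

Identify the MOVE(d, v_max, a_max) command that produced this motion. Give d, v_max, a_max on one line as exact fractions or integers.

d=2457/8 v_max=63/2 a_max=9/2

a_max = (63/2)/7 = 9/2
d_a = ½·63/2·7 = 441/4; d_c = 63/2·11/4 = 693/8
d = 2·441/4 + 693/8 = 2457/8
t_c = 11/4 > 0 so v_max = 63/2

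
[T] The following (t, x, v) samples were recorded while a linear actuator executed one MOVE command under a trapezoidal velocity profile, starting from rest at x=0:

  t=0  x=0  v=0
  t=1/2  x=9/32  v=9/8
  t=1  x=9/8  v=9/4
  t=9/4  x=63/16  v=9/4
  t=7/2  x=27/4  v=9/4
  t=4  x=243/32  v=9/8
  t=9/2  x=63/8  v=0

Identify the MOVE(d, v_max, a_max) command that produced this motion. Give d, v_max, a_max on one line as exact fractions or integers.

final state: t=9/2, x=63/8, v=0 → d = 63/8
a_max = (9/8−0)/(1/2−0) = 9/4
max v = 9/4 over t∈[1,7/2] → v_max = 9/4
check: 9/4·(1+5/2) = 63/8 ✓

d=63/8 v_max=9/4 a_max=9/4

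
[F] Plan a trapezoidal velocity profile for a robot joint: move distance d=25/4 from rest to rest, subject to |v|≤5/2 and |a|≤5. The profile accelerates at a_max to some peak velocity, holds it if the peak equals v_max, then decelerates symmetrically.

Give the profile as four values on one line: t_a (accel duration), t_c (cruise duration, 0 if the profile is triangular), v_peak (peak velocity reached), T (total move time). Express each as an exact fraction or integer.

v_max²/a_max = (5/2)²/5 = 5/4
25/4 ≥ 5/4 so v_max reached
t_a = (5/2)/5 = 1/2; v_peak = 5/2
d_cruise = 25/4 − 5/4 = 5; t_c = 5/(5/2) = 2
T = 2·1/2 + 2 = 3

t_a=1/2 t_c=2 v_peak=5/2 T=3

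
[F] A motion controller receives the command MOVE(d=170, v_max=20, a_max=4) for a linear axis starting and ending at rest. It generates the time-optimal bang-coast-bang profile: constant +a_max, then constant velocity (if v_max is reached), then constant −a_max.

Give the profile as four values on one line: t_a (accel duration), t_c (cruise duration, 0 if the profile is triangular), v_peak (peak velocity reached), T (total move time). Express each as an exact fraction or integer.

v_max²/a_max = 20²/4 = 100
170 ≥ 100 ⇒ cruise phase
t_a = 20/4 = 5; v_peak = 20
d_cruise = 170 − 100 = 70; t_c = 70/20 = 7/2
T = 2·5 + 7/2 = 27/2

t_a=5 t_c=7/2 v_peak=20 T=27/2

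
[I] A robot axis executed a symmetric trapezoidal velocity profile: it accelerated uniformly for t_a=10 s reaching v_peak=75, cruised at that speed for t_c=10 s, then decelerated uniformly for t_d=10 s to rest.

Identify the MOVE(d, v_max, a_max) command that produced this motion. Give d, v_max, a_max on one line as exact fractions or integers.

d=1500 v_max=75 a_max=15/2

a_max = 75/10 = 15/2
d_a = ½·75·10 = 375; d_c = 75·10 = 750
d = 2·375 + 750 = 1500
t_c = 10 > 0 so v_max = 75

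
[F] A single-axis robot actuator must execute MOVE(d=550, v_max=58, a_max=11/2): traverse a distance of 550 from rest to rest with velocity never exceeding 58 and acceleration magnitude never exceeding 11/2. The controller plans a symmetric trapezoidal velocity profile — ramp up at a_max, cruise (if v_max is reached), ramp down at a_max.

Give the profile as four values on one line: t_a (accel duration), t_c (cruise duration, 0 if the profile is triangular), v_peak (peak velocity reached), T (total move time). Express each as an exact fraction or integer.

t_a=10 t_c=0 v_peak=55 T=20

vₘ²/aₘ = 58²/(11/2) = 6728/11
550 < 6728/11 so t_c = 0
v_peak = √(550·11/2) = √3025 = 55
t_a = 55/(11/2) = 10; t_c = 0
T = 2·10 = 20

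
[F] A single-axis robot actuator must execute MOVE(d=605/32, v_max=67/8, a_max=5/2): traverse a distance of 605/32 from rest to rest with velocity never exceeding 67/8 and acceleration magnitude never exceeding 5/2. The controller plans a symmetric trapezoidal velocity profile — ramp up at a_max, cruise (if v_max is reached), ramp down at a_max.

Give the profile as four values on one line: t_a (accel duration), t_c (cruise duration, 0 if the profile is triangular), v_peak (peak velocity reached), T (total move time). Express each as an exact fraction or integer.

(v_max)²/a_max = (67/8)²/(5/2) = 4489/160
605/32 < 4489/160 so t_c = 0
v_peak = √(605/32·5/2) = √(3025/64) = 55/8
t_a = (55/8)/(5/2) = 11/4; t_c = 0
T = 2·11/4 = 11/2

t_a=11/4 t_c=0 v_peak=55/8 T=11/2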